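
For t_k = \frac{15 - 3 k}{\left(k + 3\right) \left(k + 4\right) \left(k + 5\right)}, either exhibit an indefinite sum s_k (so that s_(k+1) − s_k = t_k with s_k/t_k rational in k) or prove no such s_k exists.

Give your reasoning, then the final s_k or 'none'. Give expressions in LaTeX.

The ratio is (k - 4)*(k + 3)/((k - 5)*(k + 6)).
Take A(k)=k + 3, B(k)=k + 6, C(k)=k - 5.
Solve (k + 3)·f(k+1) − (k + 5)·f(k) = k - 5.
deg f ≤ 2 (via 1,1,1).
A polynomial solution: f(k) = -k*(k + 19)/12.
Then R = B(k−1)f/C = -k*(k + 5)*(k + 19)/(12*(k - 5)), so s_k = R(k)·t_k = k*(k + 19)/(4*(k + 3)*(k + 4)).
Δs = 3*(5 - k)/(k**3 + 12*k**2 + 47*k + 60), as required.

s_k = \frac{k \left(k + 19\right)}{4 \left(k + 3\right) \left(k + 4\right)}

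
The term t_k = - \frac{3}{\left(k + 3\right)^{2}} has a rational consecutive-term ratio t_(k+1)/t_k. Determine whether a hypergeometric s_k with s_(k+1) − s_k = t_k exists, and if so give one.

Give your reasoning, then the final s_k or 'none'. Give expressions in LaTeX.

none — t_k is not Gosper-summable

Ratio r(k) = (k + 3)**2/(k + 4)**2.
A = k**2 + 6*k + 9, B = k**2 + 8*k + 16, C = 1.
Set up (k**2 + 6*k + 9)·f(k+1) − (k**2 + 6*k + 9)·f(k) − (1) = 0.
deg f ≤ 0 (via 2,2,0).
Put f(k) = c0: A·f(k+1) − B(k−1)·f(k) − C = -1; need -1 = 0 — inconsistent ⇒ no f, not summable.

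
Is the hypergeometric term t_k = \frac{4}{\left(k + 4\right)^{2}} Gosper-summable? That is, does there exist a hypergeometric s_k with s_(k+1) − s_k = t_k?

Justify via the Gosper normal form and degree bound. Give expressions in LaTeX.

No. Not Gosper-summable.

Ratio r(k) = (k + 4)**2/(k + 5)**2.
Factor: A=k**2 + 8*k + 16; B=k**2 + 10*k + 25; C=1.
Key eq: (k**2 + 8*k + 16)·f(k+1) = (k**2 + 8*k + 16)·f(k) + (1).
deg f ≤ 0 (via 2,2,0).
Put f(k) = c0: A·f(k+1) − B(k−1)·f(k) − C = -1; need -1 = 0 — inconsistent ⇒ no f, not summable.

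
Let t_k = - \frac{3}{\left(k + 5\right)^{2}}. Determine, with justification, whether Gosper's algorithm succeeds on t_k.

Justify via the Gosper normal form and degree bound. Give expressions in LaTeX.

No — key equation has no polynomial f.

Step 1: r(k) = (k + 5)**2/(k + 6)**2.
Take A(k)=k**2 + 10*k + 25, B(k)=k**2 + 12*k + 36, C(k)=1.
Solve (k**2 + 10*k + 25)·f(k+1) − (k**2 + 10*k + 25)·f(k) = 1.
Bound: deg f ≤ 0.
Generic f = c0 gives residual -1; -1 = 0 cannot hold, so t_k is not Gosper-summable.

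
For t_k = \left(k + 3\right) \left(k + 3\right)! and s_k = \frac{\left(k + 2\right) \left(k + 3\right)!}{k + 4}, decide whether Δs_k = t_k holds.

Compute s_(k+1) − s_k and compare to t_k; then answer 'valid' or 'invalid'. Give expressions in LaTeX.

s_(k+1) = (k + 3)*factorial(k + 4)/(k + 5)
s_(k+1) − s_k = (k**3 + 10*k**2 + 33*k + 38)*factorial(k + 3)/((k + 4)*(k + 5))
(s_(k+1) − s_k) − t_k = -2*(k**2 + 7*k + 11)*factorial(k + 3)/((k + 4)*(k + 5))

Invalid: residual - \frac{2 \left(k^{2} + 7 k + 11\right) \left(k + 3\right)!}{\left(k + 4\right) \left(k + 5\right)} ≠ 0.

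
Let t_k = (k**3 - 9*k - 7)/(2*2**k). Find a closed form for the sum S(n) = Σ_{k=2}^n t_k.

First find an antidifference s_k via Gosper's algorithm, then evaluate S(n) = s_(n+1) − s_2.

Ratio r(k) = (9*k - (k + 1)**3 + 16)/(2*(-k**3 + 9*k + 7)).
Normal form (A,B,C) = (1/2, 1, k**3 - 9*k - 7).
f must satisfy (1/2)·f(k+1) − (1)·f(k) = k**3 - 9*k - 7.
Bound: deg f ≤ 3.
Solving with deg f ≤ 3: f(k) = -2*(k**3 + 3*k**2 - 3).
Get s_k = R·t_k = (-k**3 - 3*k**2 + 3)/2**k with R(k) = B(k−1)f(k)/C(k) = -2*(k**3 + 3*k**2 - 3)/(k**3 - 9*k - 7).
Δs = (k**3 - 9*k - 7)/(2*2**k), as required.
Σ_(k=2)^n t_k = s_(n+1) − s_(2) = (2**(-n - 1)*(-n**3 - 6*n**2 - 9*n - 1)) − (-17/4), i.e. 2**(-n - 2)*(17*2**n - 2*n**3 - 12*n**2 - 18*n - 2).

S(n) = 2**(-n - 2)*(17*2**n - 2*n**3 - 12*n**2 - 18*n - 2)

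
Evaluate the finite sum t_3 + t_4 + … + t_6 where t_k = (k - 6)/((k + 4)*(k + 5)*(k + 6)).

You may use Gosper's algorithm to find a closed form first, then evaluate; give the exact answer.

Σ = -3/308

r(k) = (k - 5)*(k + 4)/((k - 6)*(k + 7)) after simplifying.
So A=k + 4 and B=k + 7, with C=k - 6.
Key eq: (k + 4)·f(k+1) = (k + 6)·f(k) + (k - 6).
Degrees (1,1,1) ⇒ d ≤ 2.
Coefficient equations give f(k) = -k*(k + 29)/20.
So s_k = (B(k−1)f/C)·t_k = (-k*(k + 6)*(k + 29)/(20*(k - 6)))·t_k = k*(-k - 29)/(20*(k + 4)*(k + 5)).
Verify: (k - 6)/(k**3 + 15*k**2 + 74*k + 120) matches t_k.
Evaluate s at k=7 and k=3: -21/220 and -3/35; difference -3/308.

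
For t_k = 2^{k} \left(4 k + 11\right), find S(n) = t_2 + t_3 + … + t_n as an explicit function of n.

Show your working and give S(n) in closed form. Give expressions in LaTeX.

S(n) = 8 \cdot 2^{n} n + 14 \cdot 2^{n} - 44

Step 1: r(k) = 2*(4*k + 15)/(4*k + 11).
A = 2, B = 1, C = k + 11/4.
Solve (2)·f(k+1) − (1)·f(k) = k + 11/4.
Bound: deg f ≤ 1.
Coefficient equations give f(k) = (4*k + 3)/4.
R(k) = B(k−1)·f(k)/C(k) = (4*k + 3)/(4*k + 11); s_k = R·t_k = 2**k*(4*k + 3).
Verify: 2**k*(4*k + 11) matches t_k.
Σ_(k=2)^n t_k = s_(n+1) − s_(2) = (2**(n + 1)*(4*n + 7)) − (44), i.e. 8*2**n*n + 14*2**n - 44.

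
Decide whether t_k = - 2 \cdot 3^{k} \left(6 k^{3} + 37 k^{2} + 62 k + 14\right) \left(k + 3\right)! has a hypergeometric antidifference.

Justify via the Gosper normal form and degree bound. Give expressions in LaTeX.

Yes. s_k = - 2 \cdot 3^{k} \left(2 k^{2} + k - 2\right) \left(k + 3\right)!.

Compute t_(k+1)/t_k: get 3*(6*k**4 + 79*k**3 + 374*k**2 + 735*k + 476)/(6*k**3 + 37*k**2 + 62*k + 14).
Factor: A=3*k + 12; B=1; C=k**3 + 37*k**2/6 + 31*k/3 + 7/3.
Key eq: (3*k + 12)·f(k+1) = (1)·f(k) + (k**3 + 37*k**2/6 + 31*k/3 + 7/3).
d = 2 from the (1,0,3) case.
Match coefficients ⇒ f(k) = (2*k**2 + k - 2)/6.
Get s_k = R·t_k = -2*3**k*(2*k**2 + k - 2)*factorial(k + 3) with R(k) = B(k−1)f(k)/C(k) = (2*k**2 + k - 2)/(6*k**3 + 37*k**2 + 62*k + 14).
Δs = -2*3**k*(6*k**3 + 37*k**2 + 62*k + 14)*factorial(k + 3), as required.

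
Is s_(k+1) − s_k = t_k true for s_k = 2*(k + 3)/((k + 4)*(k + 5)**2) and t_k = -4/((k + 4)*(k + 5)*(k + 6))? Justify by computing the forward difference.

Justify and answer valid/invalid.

s_(k+1) = 2*(k + 4)/((k + 5)*(k + 6)**2)
s_(k+1) − s_k = 2*(-(k + 3)*(k + 6)**2 + (k + 4)**2*(k + 5))/((k + 4)*(k + 5)**2*(k + 6)**2)
(s_(k+1) − s_k) − t_k = 4*(3*k + 16)/(k**5 + 26*k**4 + 269*k**3 + 1384*k**2 + 3540*k + 3600)

Invalid: residual 4*(3*k + 16)/(k**5 + 26*k**4 + 269*k**3 + 1384*k**2 + 3540*k + 3600) ≠ 0.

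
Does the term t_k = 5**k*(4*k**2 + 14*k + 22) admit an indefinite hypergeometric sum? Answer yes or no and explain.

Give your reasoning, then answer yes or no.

Yes. s_k = 5**k*(k**2 + k + 3).

Compute t_(k+1)/t_k: get 5*(2*k**2 + 11*k + 20)/(2*k**2 + 7*k + 11).
Gosper form: A/B · C(k+1)/C(k) with A=5, B=1, C=k**2 + 7*k/2 + 11/2.
Key eq: (5)·f(k+1) = (1)·f(k) + (k**2 + 7*k/2 + 11/2).
Degrees (0,0,2) ⇒ d ≤ 2.
Coefficient equations give f(k) = (k**2 + k + 3)/4.
Certificate R = B(k−1)f/C = (k**2 + k + 3)/(2*(2*k**2 + 7*k + 11)) gives s_k = 5**k*(k**2 + k + 3).
Check: Δs_k = 5**k*(4*k**2 + 14*k + 22). ✓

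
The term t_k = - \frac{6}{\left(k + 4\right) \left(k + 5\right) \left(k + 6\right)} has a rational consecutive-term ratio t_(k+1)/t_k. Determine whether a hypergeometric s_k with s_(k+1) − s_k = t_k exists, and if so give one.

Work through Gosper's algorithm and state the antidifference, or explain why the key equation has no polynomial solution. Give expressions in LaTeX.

s_k = \frac{3 k \left(- k - 9\right)}{20 \left(k + 4\right) \left(k + 5\right)}

Compute t_(k+1)/t_k: get (k + 4)/(k + 7).
Factor: A=k + 4; B=k + 7; C=1.
f must satisfy (k + 4)·f(k+1) − (k + 6)·f(k) = 1.
From deg A=1, deg B=1, deg C=0: d=2.
Solve for f: f(k) = k*(k + 9)/40 (degree 2 ≤ 2).
Get s_k = R·t_k = 3*k*(-k - 9)/(20*(k + 4)*(k + 5)) with R(k) = B(k−1)f(k)/C(k) = k*(k + 6)*(k + 9)/40.
Verify: -6/(k**3 + 15*k**2 + 74*k + 120) matches t_k.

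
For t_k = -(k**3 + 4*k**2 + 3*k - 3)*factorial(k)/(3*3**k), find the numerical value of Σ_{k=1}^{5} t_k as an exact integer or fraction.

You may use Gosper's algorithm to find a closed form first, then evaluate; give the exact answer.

Σ = -4877/81

r(k) = (k + 1)*(3*k + (k + 1)**3 + 4*(k + 1)**2)/(3*(k**3 + 4*k**2 + 3*k - 3)) after simplifying.
A = k/3 + 1/3, B = 1, C = k**3 + 4*k**2 + 3*k - 3.
Solve (k/3 + 1/3)·f(k+1) − (1)·f(k) = k**3 + 4*k**2 + 3*k - 3.
Degrees (1,0,3) ⇒ d ≤ 2.
Solving with deg f ≤ 2: f(k) = 3*(k + 2)**2.
Then R = B(k−1)f/C = 3*(k + 2)**2/(k**3 + 4*k**2 + 3*k - 3), so s_k = R(k)·t_k = -(k + 2)**2*factorial(k)/3**k.
s_(k+1) − s_k = -(k**3 + 4*k**2 + 3*k - 3)*factorial(k)/(3*3**k) = t_k.
Telescoping: Σ = s_(6) − s_(1) = -5120/81 − (-3) = -4877/81.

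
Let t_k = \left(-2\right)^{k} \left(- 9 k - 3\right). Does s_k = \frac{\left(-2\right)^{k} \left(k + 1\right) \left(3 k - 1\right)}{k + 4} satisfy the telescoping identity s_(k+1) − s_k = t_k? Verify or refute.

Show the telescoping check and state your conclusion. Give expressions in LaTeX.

s_(k+1) = (-2)**(k + 1)*(k + 2)*(3*k + 2)/(k + 5)
s_(k+1) − s_k = (-2)**k*(-9*k**3 - 57*k**2 - 81*k - 27)/(k**2 + 9*k + 20)
(s_(k+1) − s_k) − t_k = (-2)**k*(27*k**2 + 126*k + 33)/(k**2 + 9*k + 20)

Invalid: residual \frac{\left(-2\right)^{k} \left(27 k^{2} + 126 k + 33\right)}{k^{2} + 9 k + 20} ≠ 0.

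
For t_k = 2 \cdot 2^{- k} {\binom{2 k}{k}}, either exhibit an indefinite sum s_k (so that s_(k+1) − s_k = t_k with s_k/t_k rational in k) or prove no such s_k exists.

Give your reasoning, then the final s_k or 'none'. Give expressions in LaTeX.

none — t_k is not Gosper-summable

Step 1: r(k) = (2*k + 1)/(k + 1).
A = 2*k + 1, B = k + 1, C = 1.
Need (2*k + 1)·f(k+1) − (k)·f(k) = 1.
Degrees (1,1,0) ⇒ d ≤ -1.
deg f ≤ -1 is impossible — no certificate.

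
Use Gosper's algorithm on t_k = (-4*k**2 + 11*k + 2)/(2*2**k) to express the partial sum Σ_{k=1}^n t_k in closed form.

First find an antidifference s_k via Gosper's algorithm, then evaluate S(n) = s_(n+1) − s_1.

S(n) = 2**(-n - 1)*n*(4*n + 5)

The ratio is (4*k**2 - 3*k - 9)/(2*(4*k**2 - 11*k - 2)).
Gosper form: A/B · C(k+1)/C(k) with A=1/2, B=1, C=k**2 - 11*k/4 - 1/2.
Solve (1/2)·f(k+1) − (1)·f(k) = k**2 - 11*k/4 - 1/2.
Degrees (0,0,2) ⇒ d ≤ 2.
A polynomial solution: f(k) = -(k - 1)*(4*k + 1)/2.
Then R = B(k−1)f/C = -2*(k - 1)*(4*k + 1)/(4*k**2 - 11*k - 2), so s_k = R(k)·t_k = (4*k**2 - 3*k - 1)/2**k.
s_(k+1) − s_k = (-4*k**2 + 11*k + 2)/(2*2**k) = t_k.
Telescope: S(n) = s_(n+1) − s_(1) = 2**(-n - 1)*n*(4*n + 5) − (0) = 2**(-n - 1)*n*(4*n + 5).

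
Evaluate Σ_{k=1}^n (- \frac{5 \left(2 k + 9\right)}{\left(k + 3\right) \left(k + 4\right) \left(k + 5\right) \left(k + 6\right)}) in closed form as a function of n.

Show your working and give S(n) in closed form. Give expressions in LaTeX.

r(k) = (k + 3)*(2*k + 11)/((k + 7)*(2*k + 9)) after simplifying.
So A=k + 3 and B=k + 7, with C=k + 9/2.
Set up (k + 3)·f(k+1) − (k + 6)·f(k) − (k + 9/2) = 0.
Bound: deg f ≤ 3.
Solve for f: f(k) = k*(k + 4)*(k + 8)/30 (degree 3 ≤ 3).
Get s_k = R·t_k = k*(-k - 8)/(3*(k**2 + 8*k + 15)) with R(k) = B(k−1)f(k)/C(k) = k*(k + 4)*(k + 6)*(k + 8)/(15*(2*k + 9)).
s_(k+1) − s_k = 5*(-2*k - 9)/(k**4 + 18*k**3 + 119*k**2 + 342*k + 360) = t_k.
s_(n+1) = (-n**2 - 10*n - 9)/(3*(n**2 + 10*n + 24)) and s_(1) = -1/8, so S(n) = 5*n*(-n - 10)/(24*(n**2 + 10*n + 24)).

S(n) = \frac{5 n \left(- n - 10\right)}{24 \left(n^{2} + 10 n + 24\right)}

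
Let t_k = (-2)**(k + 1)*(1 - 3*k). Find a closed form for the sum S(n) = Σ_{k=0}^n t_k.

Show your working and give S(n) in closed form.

t_(k+1)/t_k = 2*(-3*k - 2)/(3*k - 1).
Normal form (A,B,C) = (-2, 1, k - 1/3).
Solve (-2)·f(k+1) − (1)·f(k) = k - 1/3.
Bound: deg f ≤ 1.
Match coefficients ⇒ f(k) = -(k - 1)/3.
So s_k = (B(k−1)f/C)·t_k = (-(k - 1)/(3*k - 1))·t_k = (-2)**(k + 1)*(k - 1).
Check: Δs_k = (-2)**(k + 1)*(1 - 3*k). ✓
Evaluate: s_(n+1) = (-2)**(n + 2)*n; subtract s_(0) = 2 ⇒ S(n) = 4*(-2)**n*n - 2.

S(n) = 4*(-2)**n*n - 2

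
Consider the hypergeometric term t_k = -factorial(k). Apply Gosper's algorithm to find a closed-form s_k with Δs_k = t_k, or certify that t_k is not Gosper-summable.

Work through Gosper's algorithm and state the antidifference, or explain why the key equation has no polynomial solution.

t_(k+1)/t_k = k + 1.
Gosper form: A/B · C(k+1)/C(k) with A=k + 1, B=1, C=1.
Set up (k + 1)·f(k+1) − (1)·f(k) − (1) = 0.
d = -1 from the (1,0,0) case.
Bound -1 < 0, so the key equation has no polynomial solution.

no hypergeometric antidifference exists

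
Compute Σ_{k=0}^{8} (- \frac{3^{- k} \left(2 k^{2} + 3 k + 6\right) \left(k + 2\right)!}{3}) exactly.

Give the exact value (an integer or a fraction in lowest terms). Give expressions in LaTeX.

t_(k+1)/t_k = (k + 3)*(3*k + 2*(k + 1)**2 + 9)/(3*(2*k**2 + 3*k + 6)).
Normal form (A,B,C) = (k/3 + 1, 1, k**2 + 3*k/2 + 3).
Key eq: (k/3 + 1)·f(k+1) = (1)·f(k) + (k**2 + 3*k/2 + 3).
Degrees (1,0,2) ⇒ d ≤ 1.
Solving with deg f ≤ 1: f(k) = 3*(2*k + 1)/2.
Get s_k = R·t_k = -(2*k + 1)*factorial(k + 2)/3**k with R(k) = B(k−1)f(k)/C(k) = 3*(2*k + 1)/(2*k**2 + 3*k + 6).
Δs = -(2*k**2 + 3*k + 6)*factorial(k + 2)/(3*3**k), as required.
Telescoping: Σ = s_(9) − s_(0) = -9363200/243 − (-2) = -9362714/243.

Σ = -9362714/243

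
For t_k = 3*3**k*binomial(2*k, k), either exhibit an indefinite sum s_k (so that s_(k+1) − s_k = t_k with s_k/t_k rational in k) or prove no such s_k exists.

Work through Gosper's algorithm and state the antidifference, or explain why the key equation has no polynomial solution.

not Gosper-summable; s_k does not exist

Step 1: r(k) = 6*(2*k + 1)/(k + 1).
Factor: A=12*k + 6; B=k + 1; C=1.
Solve (12*k + 6)·f(k+1) − (k)·f(k) = 1.
Degrees (1,1,0) ⇒ d ≤ -1.
Negative degree bound (-1): no f exists, t_k not Gosper-summable.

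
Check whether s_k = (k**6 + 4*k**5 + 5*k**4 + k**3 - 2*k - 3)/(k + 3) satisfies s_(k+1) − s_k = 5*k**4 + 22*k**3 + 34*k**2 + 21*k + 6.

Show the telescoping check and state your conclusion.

Invalid: residual 2*(-4*k**5 - 34*k**4 - 98*k**3 - 124*k**2 - 68*k - 21)/(k**2 + 7*k + 12) ≠ 0.

s_(k+1) = (-2*k + (k + 1)**6 + 4*(k + 1)**5 + 5*(k + 1)**4 + (k + 1)**3 - 5)/(k + 4)
s_(k+1) − s_k = (5*k**6 + 49*k**5 + 180*k**4 + 327*k**3 + 313*k**2 + 158*k + 30)/(k**2 + 7*k + 12)
(s_(k+1) − s_k) − t_k = 2*(-4*k**5 - 34*k**4 - 98*k**3 - 124*k**2 - 68*k - 21)/(k**2 + 7*k + 12)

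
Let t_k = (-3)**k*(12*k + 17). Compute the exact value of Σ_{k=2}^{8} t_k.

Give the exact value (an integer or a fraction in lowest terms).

Σ = 570879

Compute t_(k+1)/t_k: get 3*(-12*k - 29)/(12*k + 17).
Gosper form: A/B · C(k+1)/C(k) with A=-3, B=1, C=k + 17/12.
Need (-3)·f(k+1) − (1)·f(k) = k + 17/12.
From deg A=0, deg B=0, deg C=1: d=1.
Solving with deg f ≤ 1: f(k) = -(3*k + 2)/12.
R(k) = B(k−1)·f(k)/C(k) = -(3*k + 2)/(12*k + 17); s_k = R·t_k = (-3)**k*(-3*k - 2).
Check: Δs_k = (-3)**k*(12*k + 17). ✓
Telescoping: Σ = s_(9) − s_(2) = 570807 − (-72) = 570879.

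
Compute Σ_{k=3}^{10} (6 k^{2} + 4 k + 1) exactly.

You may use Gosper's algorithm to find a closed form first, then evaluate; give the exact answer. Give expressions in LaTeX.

Compute t_(k+1)/t_k: get (6*k**2 + 16*k + 11)/(6*k**2 + 4*k + 1).
So A=1 and B=1, with C=k**2 + 2*k/3 + 1/6.
Solve (1)·f(k+1) − (1)·f(k) = k**2 + 2*k/3 + 1/6.
From deg A=0, deg B=0, deg C=2: d=3.
Solve for f: f(k) = k**2*(2*k - 1)/6 (degree 3 ≤ 3).
Certificate R = B(k−1)f/C = k**2*(2*k - 1)/(6*k**2 + 4*k + 1) gives s_k = k**2*(2*k - 1).
Verify: 6*k**2 + 4*k + 1 matches t_k.
Telescoping: Σ = s_(11) − s_(3) = 2541 − (45) = 2496.

Σ = 2496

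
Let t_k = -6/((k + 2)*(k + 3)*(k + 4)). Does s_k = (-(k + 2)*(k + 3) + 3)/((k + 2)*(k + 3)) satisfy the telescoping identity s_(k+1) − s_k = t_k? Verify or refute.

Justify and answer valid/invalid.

s_(k+1) = (-(k + 3)*(k + 4) + 3)/((k + 3)*(k + 4))
s_(k+1) − s_k = -6/(k**3 + 9*k**2 + 26*k + 24)
(s_(k+1) − s_k) − t_k = 0

valid; difference matches t_k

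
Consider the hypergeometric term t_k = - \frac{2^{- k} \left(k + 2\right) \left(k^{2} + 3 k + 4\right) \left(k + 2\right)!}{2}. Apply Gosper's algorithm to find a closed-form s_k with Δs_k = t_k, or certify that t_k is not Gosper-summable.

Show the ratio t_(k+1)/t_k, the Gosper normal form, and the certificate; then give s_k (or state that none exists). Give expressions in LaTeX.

s_k = - 2^{- k} \left(k^{2} + 2 k - 1\right) \left(k + 2\right)!

Compute t_(k+1)/t_k: get (k + 3)**2*(3*k + (k + 1)**2 + 7)/(2*(k + 2)*(k**2 + 3*k + 4)).
Take A(k)=k/2 + 3/2, B(k)=1, C(k)=k**3 + 5*k**2 + 10*k + 8.
Need (k/2 + 3/2)·f(k+1) − (1)·f(k) = k**3 + 5*k**2 + 10*k + 8.
Degrees (1,0,3) ⇒ d ≤ 2.
A polynomial solution: f(k) = 2*(k**2 + 2*k - 1).
So s_k = (B(k−1)f/C)·t_k = (2*(k**2 + 2*k - 1)/((k + 2)*(k**2 + 3*k + 4)))·t_k = -(k**2 + 2*k - 1)*factorial(k + 2)/2**k.
Verify: -(k + 2)*(k**2 + 3*k + 4)*factorial(k + 2)/(2*2**k) matches t_k.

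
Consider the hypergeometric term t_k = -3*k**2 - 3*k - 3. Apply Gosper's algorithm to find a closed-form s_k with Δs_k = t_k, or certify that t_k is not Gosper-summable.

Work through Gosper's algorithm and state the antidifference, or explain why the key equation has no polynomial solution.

s_k = k*(-k**2 - 2)

t_(k+1)/t_k = (k + (k + 1)**2 + 2)/(k**2 + k + 1).
A = 1, B = 1, C = k**2 + k + 1.
Need (1)·f(k+1) − (1)·f(k) = k**2 + k + 1.
Bound: deg f ≤ 3.
A polynomial solution: f(k) = k*(k**2 + 2)/3.
R(k) = B(k−1)·f(k)/C(k) = k*(k**2 + 2)/(3*(k**2 + k + 1)); s_k = R·t_k = k*(-k**2 - 2).
s_(k+1) − s_k = -3*k**2 - 3*k - 3 = t_k.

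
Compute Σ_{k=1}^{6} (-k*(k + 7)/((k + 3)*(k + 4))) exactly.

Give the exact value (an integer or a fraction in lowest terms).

Compute t_(k+1)/t_k: get (k + 1)*(k + 3)*(k + 8)/(k*(k + 5)*(k + 7)).
Factor: A=k + 3; B=k + 5; C=k**2 + 7*k.
Solve (k + 3)·f(k+1) − (k + 4)·f(k) = k**2 + 7*k.
Bound: deg f ≤ 2.
Solving with deg f ≤ 2: f(k) = k*(k - 1).
So s_k = (B(k−1)f/C)·t_k = ((k - 1)*(k + 4)/(k + 7))·t_k = k*(1 - k)/(k + 3).
Δs = k*(-k - 7)/(k**2 + 7*k + 12), as required.
Σ_(k=1)^(6) t_k = s_(7) − s_(1) = -21/5 − (0) = -21/5.

Σ = -21/5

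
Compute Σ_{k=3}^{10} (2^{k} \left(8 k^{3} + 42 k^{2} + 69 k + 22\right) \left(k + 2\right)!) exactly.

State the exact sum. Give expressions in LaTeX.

The ratio is 2*(8*k**4 + 90*k**3 + 375*k**2 + 672*k + 423)/(8*k**3 + 42*k**2 + 69*k + 22).
So A=2*k + 6 and B=1, with C=k**3 + 21*k**2/4 + 69*k/8 + 11/4.
Solve (2*k + 6)·f(k+1) − (1)·f(k) = k**3 + 21*k**2/4 + 69*k/8 + 11/4.
deg f ≤ 2 (via 1,0,3).
Solve for f: f(k) = (4*k**2 + 3*k - 4)/8 (degree 2 ≤ 2).
Then R = B(k−1)f/C = (4*k**2 + 3*k - 4)/(8*k**3 + 42*k**2 + 69*k + 22), so s_k = R(k)·t_k = 2**k*(4*k**2 + 3*k - 4)*factorial(k + 2).
Δs = 2**k*(8*k**3 + 42*k**2 + 69*k + 22)*factorial(k + 2), as required.
Σ_(k=3)^(10) t_k = s_(11) − s_(3) = 6542257500979200 − (39360) = 6542257500939840.

Σ = 6542257500939840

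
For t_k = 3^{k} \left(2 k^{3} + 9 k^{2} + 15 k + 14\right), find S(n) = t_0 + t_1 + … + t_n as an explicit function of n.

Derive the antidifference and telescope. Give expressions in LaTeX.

S(n) = 3 \cdot 3^{n} n^{3} + 9 \cdot 3^{n} n^{2} + 18 \cdot 3^{n} n + 15 \cdot 3^{n} - 1

Compute t_(k+1)/t_k: get 3*(2*k**3 + 15*k**2 + 39*k + 40)/(2*k**3 + 9*k**2 + 15*k + 14).
Normal form (A,B,C) = (3, 1, k**3 + 9*k**2/2 + 15*k/2 + 7).
Solve (3)·f(k+1) − (1)·f(k) = k**3 + 9*k**2/2 + 15*k/2 + 7.
From deg A=0, deg B=0, deg C=3: d=3.
Coefficient equations give f(k) = (k**3 + 3*k + 1)/2.
Certificate R = B(k−1)f/C = (k**3 + 3*k + 1)/(2*k**3 + 9*k**2 + 15*k + 14) gives s_k = 3**k*(k**3 + 3*k + 1).
Check: Δs_k = 3**k*(-k**3 + 6*k + 3*(k + 1)**3 + 11). ✓
Σ_(k=0)^n t_k = s_(n+1) − s_(0) = (3**(n + 1)*(n**3 + 3*n**2 + 6*n + 5)) − (1), i.e. 3*3**n*n**3 + 9*3**n*n**2 + 18*3**n*n + 15*3**n - 1.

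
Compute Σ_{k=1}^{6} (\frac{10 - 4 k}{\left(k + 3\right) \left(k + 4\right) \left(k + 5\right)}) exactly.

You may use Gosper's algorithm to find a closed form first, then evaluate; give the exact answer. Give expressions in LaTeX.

The ratio is (k + 3)*(2*k - 3)/((k + 6)*(2*k - 5)).
So A=k + 3 and B=k + 6, with C=k - 5/2.
Key eq: (k + 3)·f(k+1) = (k + 5)·f(k) + (k - 5/2).
From deg A=1, deg B=1, deg C=1: d=2.
Solving with deg f ≤ 2: f(k) = k*(k - 41)/48.
Certificate R = B(k−1)f/C = k*(k - 41)*(k + 5)/(24*(2*k - 5)) gives s_k = -k*(k - 41)/(12*(k + 3)*(k + 4)).
Check: Δs_k = 2*(5 - 2*k)/(k**3 + 12*k**2 + 47*k + 60). ✓
Evaluate s at k=7 and k=1: 119/660 and 1/6; difference 3/220.

Σ = 3/220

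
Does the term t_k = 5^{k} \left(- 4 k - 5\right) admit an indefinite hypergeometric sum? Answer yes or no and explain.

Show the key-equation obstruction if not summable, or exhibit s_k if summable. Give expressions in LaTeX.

Yes. s_k = - 5^{k} k.

t_(k+1)/t_k = 5*(4*k + 9)/(4*k + 5).
So A=5 and B=1, with C=k + 5/4.
Need (5)·f(k+1) − (1)·f(k) = k + 5/4.
deg f ≤ 1 (via 0,0,1).
Match coefficients ⇒ f(k) = k/4.
R(k) = B(k−1)·f(k)/C(k) = k/(4*k + 5); s_k = R·t_k = -5**k*k.
s_(k+1) − s_k = 5**k*(-4*k - 5) = t_k.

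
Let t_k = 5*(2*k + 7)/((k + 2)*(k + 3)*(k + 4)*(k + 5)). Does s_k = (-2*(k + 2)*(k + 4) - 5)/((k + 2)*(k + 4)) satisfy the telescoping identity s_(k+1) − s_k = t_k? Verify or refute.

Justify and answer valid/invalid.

valid; difference matches t_k

s_(k+1) = (-2*(k + 3)*(k + 5) - 5)/((k + 3)*(k + 5))
s_(k+1) − s_k = 5*(2*k + 7)/(k**4 + 14*k**3 + 71*k**2 + 154*k + 120)
(s_(k+1) − s_k) − t_k = 0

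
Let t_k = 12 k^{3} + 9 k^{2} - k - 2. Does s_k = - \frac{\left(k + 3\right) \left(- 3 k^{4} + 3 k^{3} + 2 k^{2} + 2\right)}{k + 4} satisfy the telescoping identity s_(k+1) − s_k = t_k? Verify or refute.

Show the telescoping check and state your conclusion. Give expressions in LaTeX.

s_(k+1) = (3*k**5 + 21*k**4 + 43*k**3 + 27*k**2 - 8*k - 16)/(k + 5)
s_(k+1) − s_k = 2*(6*k**5 + 54*k**4 + 130*k**3 + 66*k**2 - 16*k - 17)/(k**2 + 9*k + 20)
(s_(k+1) − s_k) − t_k = (-9*k**4 - 60*k**3 - 37*k**2 + 6*k + 6)/(k**2 + 9*k + 20)

Invalid: residual \frac{- 9 k^{4} - 60 k^{3} - 37 k^{2} + 6 k + 6}{k^{2} + 9 k + 20} ≠ 0.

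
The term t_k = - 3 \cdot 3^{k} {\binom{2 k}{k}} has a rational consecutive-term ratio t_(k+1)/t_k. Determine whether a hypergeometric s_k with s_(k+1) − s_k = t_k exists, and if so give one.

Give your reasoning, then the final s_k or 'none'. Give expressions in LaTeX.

not Gosper-summable; s_k does not exist

The ratio is 6*(2*k + 1)/(k + 1).
Take A(k)=12*k + 6, B(k)=k + 1, C(k)=1.
Solve (12*k + 6)·f(k+1) − (k)·f(k) = 1.
Bound: deg f ≤ -1.
d = -1 < 0 ⇒ no nonzero polynomial f; not summable.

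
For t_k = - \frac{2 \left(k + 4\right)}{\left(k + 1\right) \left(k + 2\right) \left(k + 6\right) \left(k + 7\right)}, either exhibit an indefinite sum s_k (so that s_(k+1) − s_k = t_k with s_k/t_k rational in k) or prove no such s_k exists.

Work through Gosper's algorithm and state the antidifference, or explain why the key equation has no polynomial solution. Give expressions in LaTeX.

The ratio is (k + 1)*(k + 5)*(k + 6)/((k + 3)*(k + 4)*(k + 8)).
Gosper form: A/B · C(k+1)/C(k) with A=k + 1, B=k + 8, C=k**4 + 16*k**3 + 95*k**2 + 248*k + 240.
Solve (k + 1)·f(k+1) − (k + 7)·f(k) = k**4 + 16*k**3 + 95*k**2 + 248*k + 240.
Bound: deg f ≤ 6.
A polynomial solution: f(k) = k*(k + 2)*(k + 3)*(k + 4)*(k + 5)*(k + 7)/12.
R(k) = B(k−1)·f(k)/C(k) = k*(k + 2)*(k + 7)**2/(12*(k + 4)); s_k = R·t_k = k*(-k - 7)/(6*(k**2 + 7*k + 6)).
Δs = 2*(-k - 4)/(k**4 + 16*k**3 + 83*k**2 + 152*k + 84), as required.

s_k = \frac{k \left(- k - 7\right)}{6 \left(k^{2} + 7 k + 6\right)}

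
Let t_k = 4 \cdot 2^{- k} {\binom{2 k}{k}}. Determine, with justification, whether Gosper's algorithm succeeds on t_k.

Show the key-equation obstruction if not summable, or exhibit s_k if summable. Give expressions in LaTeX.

Compute t_(k+1)/t_k: get (2*k + 1)/(k + 1).
A = 2*k + 1, B = k + 1, C = 1.
Key eq: (2*k + 1)·f(k+1) = (k)·f(k) + (1).
Bound: deg f ≤ -1.
Bound -1 < 0, so the key equation has no polynomial solution.

No — negative degree bound, so no certificate f.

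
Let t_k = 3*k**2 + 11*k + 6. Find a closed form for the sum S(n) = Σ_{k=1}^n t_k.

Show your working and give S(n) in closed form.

Ratio r(k) = (3*k**2 + 17*k + 20)/(3*k**2 + 11*k + 6).
Take A(k)=1, B(k)=1, C(k)=k**2 + 11*k/3 + 2.
Need (1)·f(k+1) − (1)·f(k) = k**2 + 11*k/3 + 2.
Bound: deg f ≤ 3.
Solve for f: f(k) = k*(k**2 + 4*k + 1)/3 (degree 3 ≤ 3).
Then R = B(k−1)f/C = k*(k**2 + 4*k + 1)/((k + 3)*(3*k + 2)), so s_k = R(k)·t_k = k*(k**2 + 4*k + 1).
s_(k+1) − s_k = 3*k**2 + 11*k + 6 = t_k.
Telescope: S(n) = s_(n+1) − s_(1) = n**3 + 7*n**2 + 12*n + 6 − (6) = n*(n**2 + 7*n + 12).

S(n) = n*(n**2 + 7*n + 12)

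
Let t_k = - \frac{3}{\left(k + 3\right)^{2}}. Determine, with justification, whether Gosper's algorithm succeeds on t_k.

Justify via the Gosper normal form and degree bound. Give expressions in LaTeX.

No; the coefficient equations for f are inconsistent.

Compute t_(k+1)/t_k: get (k + 3)**2/(k + 4)**2.
A = k**2 + 6*k + 9, B = k**2 + 8*k + 16, C = 1.
f must satisfy (k**2 + 6*k + 9)·f(k+1) − (k**2 + 6*k + 9)·f(k) = 1.
d = 0 from the (2,2,0) case.
Put f(k) = c0: A·f(k+1) − B(k−1)·f(k) − C = -1; need -1 = 0 — inconsistent ⇒ no f, not summable.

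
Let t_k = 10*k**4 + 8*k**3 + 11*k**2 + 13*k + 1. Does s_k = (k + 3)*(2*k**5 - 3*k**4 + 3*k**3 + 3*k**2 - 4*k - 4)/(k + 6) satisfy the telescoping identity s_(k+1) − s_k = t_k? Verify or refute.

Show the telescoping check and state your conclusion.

Invalid: residual 3*(-8*k**5 - 71*k**4 - 56*k**3 - 76*k**2 - 83*k - 10)/(k**2 + 13*k + 42) ≠ 0.

s_(k+1) = (2*k**6 + 15*k**5 + 39*k**4 + 58*k**3 + 65*k**2 + 33*k - 12)/(k + 7)
s_(k+1) − s_k = 2*(5*k**6 + 57*k**5 + 161*k**4 + 162*k**3 + 202*k**2 + 155*k + 6)/(k**2 + 13*k + 42)
(s_(k+1) − s_k) − t_k = 3*(-8*k**5 - 71*k**4 - 56*k**3 - 76*k**2 - 83*k - 10)/(k**2 + 13*k + 42)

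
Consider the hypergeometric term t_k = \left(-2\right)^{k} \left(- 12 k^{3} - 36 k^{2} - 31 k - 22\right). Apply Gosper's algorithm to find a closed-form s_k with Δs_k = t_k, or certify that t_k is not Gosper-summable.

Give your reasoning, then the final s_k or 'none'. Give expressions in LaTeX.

t_(k+1)/t_k = 2*(-12*k**3 - 72*k**2 - 139*k - 101)/(12*k**3 + 36*k**2 + 31*k + 22).
Factor: A=-2; B=1; C=k**3 + 3*k**2 + 31*k/12 + 11/6.
Set up (-2)·f(k+1) − (1)·f(k) − (k**3 + 3*k**2 + 31*k/12 + 11/6) = 0.
From deg A=0, deg B=0, deg C=3: d=3.
Solve for f: f(k) = -(4*k**3 + 4*k**2 - 3*k + 4)/12 (degree 3 ≤ 3).
So s_k = (B(k−1)f/C)·t_k = (-(4*k**3 + 4*k**2 - 3*k + 4)/(12*k**3 + 36*k**2 + 31*k + 22))·t_k = (-2)**k*(4*k**3 + 4*k**2 - 3*k + 4).
s_(k+1) − s_k = (-2)**k*(-12*k**3 - 36*k**2 - 31*k - 22) = t_k.

s_k = \left(-2\right)^{k} \left(4 k^{3} + 4 k^{2} - 3 k + 4\right)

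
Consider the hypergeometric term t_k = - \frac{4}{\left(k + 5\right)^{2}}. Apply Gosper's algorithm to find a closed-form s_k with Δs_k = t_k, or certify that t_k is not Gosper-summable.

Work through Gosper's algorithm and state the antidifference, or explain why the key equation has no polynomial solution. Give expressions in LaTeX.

none — t_k is not Gosper-summable

t_(k+1)/t_k = (k + 5)**2/(k + 6)**2.
A = k**2 + 10*k + 25, B = k**2 + 12*k + 36, C = 1.
Need (k**2 + 10*k + 25)·f(k+1) − (k**2 + 10*k + 25)·f(k) = 1.
Bound: deg f ≤ 0.
Write f(k) = c0. Then LHS − RHS = -1, requiring -1 = 0: contradictory. No certificate.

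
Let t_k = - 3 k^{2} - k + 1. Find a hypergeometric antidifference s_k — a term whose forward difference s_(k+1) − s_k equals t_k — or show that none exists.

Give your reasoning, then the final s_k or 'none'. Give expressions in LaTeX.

Ratio r(k) = (k + 3*(k + 1)**2)/(3*k**2 + k - 1).
Normal form (A,B,C) = (1, 1, k**2 + k/3 - 1/3).
f must satisfy (1)·f(k+1) − (1)·f(k) = k**2 + k/3 - 1/3.
From deg A=0, deg B=0, deg C=2: d=3.
A polynomial solution: f(k) = k*(k**2 - k - 1)/3.
Get s_k = R·t_k = k*(-k**2 + k + 1) with R(k) = B(k−1)f(k)/C(k) = k*(k**2 - k - 1)/(3*k**2 + k - 1).
s_(k+1) − s_k = -3*k**2 - k + 1 = t_k.

s_k = k \left(- k^{2} + k + 1\right)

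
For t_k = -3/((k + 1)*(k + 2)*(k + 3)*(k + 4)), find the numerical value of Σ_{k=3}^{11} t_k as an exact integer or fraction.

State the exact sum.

Ratio r(k) = (k + 1)/(k + 5).
Factor: A=k + 1; B=k + 5; C=1.
Solve (k + 1)·f(k+1) − (k + 4)·f(k) = 1.
deg f ≤ 3 (via 1,1,0).
A polynomial solution: f(k) = k*(k**2 + 6*k + 11)/18.
Then R = B(k−1)f/C = k*(k + 4)*(k**2 + 6*k + 11)/18, so s_k = R(k)·t_k = k*(-k**2 - 6*k - 11)/(6*(k + 1)*(k + 2)*(k + 3)).
Verify: -3/(k**4 + 10*k**3 + 35*k**2 + 50*k + 24) matches t_k.
Σ_(k=3)^(11) t_k = s_(12) − s_(3) = -227/1365 − (-19/120) = -29/3640.

Σ = -29/3640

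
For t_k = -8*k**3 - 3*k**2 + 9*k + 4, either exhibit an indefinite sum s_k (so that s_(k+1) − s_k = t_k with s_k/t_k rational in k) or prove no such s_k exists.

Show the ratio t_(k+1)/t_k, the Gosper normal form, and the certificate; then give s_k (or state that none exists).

s_k = k*(-2*k**3 + 3*k**2 + 4*k - 1)

Compute t_(k+1)/t_k: get (8*k**3 + 27*k**2 + 21*k - 2)/(8*k**3 + 3*k**2 - 9*k - 4).
Normal form (A,B,C) = (1, 1, k**3 + 3*k**2/8 - 9*k/8 - 1/2).
Set up (1)·f(k+1) − (1)·f(k) − (k**3 + 3*k**2/8 - 9*k/8 - 1/2) = 0.
d = 4 from the (0,0,3) case.
Coefficient equations give f(k) = k*(k + 1)*(2*k**2 - 5*k + 1)/8.
Certificate R = B(k−1)f/C = k*(2*k**2 - 5*k + 1)/(8*k**2 - 5*k - 4) gives s_k = k*(-2*k**3 + 3*k**2 + 4*k - 1).
s_(k+1) − s_k = -8*k**3 - 3*k**2 + 9*k + 4 = t_k.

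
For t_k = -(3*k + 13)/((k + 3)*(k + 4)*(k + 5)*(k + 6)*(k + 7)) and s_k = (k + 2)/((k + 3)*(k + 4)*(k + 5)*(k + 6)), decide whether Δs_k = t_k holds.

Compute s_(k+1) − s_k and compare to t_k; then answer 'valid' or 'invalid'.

s_(k+1) = (k + 3)/((k + 4)*(k + 5)*(k + 6)*(k + 7))
s_(k+1) − s_k = (-(k + 2)*(k + 7) + (k + 3)**2)/((k + 3)*(k + 4)*(k + 5)*(k + 6)*(k + 7))
(s_(k+1) − s_k) − t_k = 8/(k**5 + 25*k**4 + 245*k**3 + 1175*k**2 + 2754*k + 2520)

Invalid: residual 8/(k**5 + 25*k**4 + 245*k**3 + 1175*k**2 + 2754*k + 2520) ≠ 0.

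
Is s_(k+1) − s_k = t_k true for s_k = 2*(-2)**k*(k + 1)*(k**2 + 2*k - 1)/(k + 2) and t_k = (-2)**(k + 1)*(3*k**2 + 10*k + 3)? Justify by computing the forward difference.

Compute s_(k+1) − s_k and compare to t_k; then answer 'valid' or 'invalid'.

Invalid: residual 2*(-2)**k*(3*k**3 + 17*k**2 + 25*k + 5)/(k**2 + 5*k + 6) ≠ 0.

s_(k+1) = -(-2)**(k + 2)*(k + 2)*(2*k + (k + 1)**2 + 1)/(k + 3)
s_(k+1) − s_k = (-2)**(k + 1)*(3*k**4 + 22*k**3 + 54*k**2 + 50*k + 13)/(k**2 + 5*k + 6)
(s_(k+1) − s_k) − t_k = 2*(-2)**k*(3*k**3 + 17*k**2 + 25*k + 5)/(k**2 + 5*k + 6)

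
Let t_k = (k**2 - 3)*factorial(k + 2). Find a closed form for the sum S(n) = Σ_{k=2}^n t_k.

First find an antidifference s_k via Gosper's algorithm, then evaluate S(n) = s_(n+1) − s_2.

r(k) = (k + 3)*((k + 1)**2 - 3)/(k**2 - 3) after simplifying.
Take A(k)=k + 3, B(k)=1, C(k)=k**2 - 3.
Solve (k + 3)·f(k+1) − (1)·f(k) = k**2 - 3.
d = 1 from the (1,0,2) case.
Solve for f: f(k) = k - 3 (degree 1 ≤ 1).
Then R = B(k−1)f/C = (k - 3)/(k**2 - 3), so s_k = R(k)·t_k = (k - 3)*factorial(k + 2).
Δs = (k**2 - 3)*factorial(k + 2), as required.
s_(n+1) = (n - 2)*factorial(n + 3) and s_(2) = -24, so S(n) = n*factorial(n + 3) - 2*factorial(n + 3) + 24.

S(n) = n*factorial(n + 3) - 2*factorial(n + 3) + 24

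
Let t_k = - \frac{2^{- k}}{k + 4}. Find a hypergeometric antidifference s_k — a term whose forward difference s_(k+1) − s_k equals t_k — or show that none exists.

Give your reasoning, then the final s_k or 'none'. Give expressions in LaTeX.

Step 1: r(k) = (k + 4)/(2*(k + 5)).
A = k/2 + 2, B = k + 5, C = 1.
f must satisfy (k/2 + 2)·f(k+1) − (k + 4)·f(k) = 1.
From deg A=1, deg B=1, deg C=0: d=-1.
Bound -1 < 0, so the key equation has no polynomial solution.

not Gosper-summable; s_k does not exist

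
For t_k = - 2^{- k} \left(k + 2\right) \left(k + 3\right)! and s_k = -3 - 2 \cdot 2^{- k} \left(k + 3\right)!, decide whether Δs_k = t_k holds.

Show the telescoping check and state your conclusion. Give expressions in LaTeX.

s_(k+1) = -2*2**(-k - 1)*factorial(k + 4) - 3
s_(k+1) − s_k = -(k + 2)*factorial(k + 3)/2**k
(s_(k+1) − s_k) − t_k = 0

valid (s_(k+1) − s_k reduces to t_k)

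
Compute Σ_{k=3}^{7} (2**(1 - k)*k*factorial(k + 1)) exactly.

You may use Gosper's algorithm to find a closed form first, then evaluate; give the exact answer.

Σ = 5658

Step 1: r(k) = (k + 1)*(k + 2)/(2*k).
Gosper form: A/B · C(k+1)/C(k) with A=k/2 + 1, B=1, C=k.
Key eq: (k/2 + 1)·f(k+1) = (1)·f(k) + (k).
From deg A=1, deg B=0, deg C=1: d=0.
Solving with deg f ≤ 0: f(k) = 2.
So s_k = (B(k−1)f/C)·t_k = (2/k)·t_k = 2**(2 - k)*factorial(k + 1).
Δs = 2**(1 - k)*k*factorial(k + 1), as required.
Evaluate s at k=8 and k=3: 5670 and 12; difference 5658.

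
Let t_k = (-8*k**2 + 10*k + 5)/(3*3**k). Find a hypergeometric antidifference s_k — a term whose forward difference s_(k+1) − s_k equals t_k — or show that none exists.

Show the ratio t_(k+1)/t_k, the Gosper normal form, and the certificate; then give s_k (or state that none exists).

s_k = (4*k**2 - k - 1)/3**k

t_(k+1)/t_k = (8*k**2 + 6*k - 7)/(3*(8*k**2 - 10*k - 5)).
Normal form (A,B,C) = (1/3, 1, k**2 - 5*k/4 - 5/8).
Need (1/3)·f(k+1) − (1)·f(k) = k**2 - 5*k/4 - 5/8.
deg f ≤ 2 (via 0,0,2).
Solving with deg f ≤ 2: f(k) = -3*(4*k**2 - k - 1)/8.
Certificate R = B(k−1)f/C = -3*(4*k**2 - k - 1)/(8*k**2 - 10*k - 5) gives s_k = (4*k**2 - k - 1)/3**k.
Verify: (-8*k**2 + 10*k + 5)/(3*3**k) matches t_k.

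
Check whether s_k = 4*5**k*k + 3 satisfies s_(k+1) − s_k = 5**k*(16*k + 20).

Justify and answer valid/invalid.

valid (s_(k+1) − s_k reduces to t_k)

s_(k+1) = 20*5**k*(k + 1) + 3
s_(k+1) − s_k = 5**k*(16*k + 20)
(s_(k+1) − s_k) − t_k = 0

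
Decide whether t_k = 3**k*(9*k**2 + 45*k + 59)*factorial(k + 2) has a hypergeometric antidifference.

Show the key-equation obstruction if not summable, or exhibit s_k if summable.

Yes. s_k = 3**k*(3*k + 4)*factorial(k + 2).

t_(k+1)/t_k = 3*(9*k**3 + 90*k**2 + 302*k + 339)/(9*k**2 + 45*k + 59).
So A=3*k + 9 and B=1, with C=k**2 + 5*k + 59/9.
f must satisfy (3*k + 9)·f(k+1) − (1)·f(k) = k**2 + 5*k + 59/9.
deg f ≤ 1 (via 1,0,2).
Coefficient equations give f(k) = (3*k + 4)/9.
Get s_k = R·t_k = 3**k*(3*k + 4)*factorial(k + 2) with R(k) = B(k−1)f(k)/C(k) = (3*k + 4)/(9*k**2 + 45*k + 59).
Verify: 3**k*(9*k**2 + 45*k + 59)*factorial(k + 2) matches t_k.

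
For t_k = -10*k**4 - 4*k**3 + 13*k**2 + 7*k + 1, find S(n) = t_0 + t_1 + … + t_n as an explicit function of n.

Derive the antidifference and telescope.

S(n) = -2*n**5 - 6*n**4 - n**3 + 9*n**2 + 7*n + 1

The ratio is (10*k**4 + 44*k**3 + 59*k**2 + 19*k - 7)/(10*k**4 + 4*k**3 - 13*k**2 - 7*k - 1).
Normal form (A,B,C) = (1, 1, k**4 + 2*k**3/5 - 13*k**2/10 - 7*k/10 - 1/10).
Need (1)·f(k+1) − (1)·f(k) = k**4 + 2*k**3/5 - 13*k**2/10 - 7*k/10 - 1/10.
Degrees (0,0,4) ⇒ d ≤ 5.
A polynomial solution: f(k) = k**2*(2*k**3 - 4*k**2 - 3*k + 4)/10.
Then R = B(k−1)f/C = k**2*(2*k**3 - 4*k**2 - 3*k + 4)/(10*k**4 + 4*k**3 - 13*k**2 - 7*k - 1), so s_k = R(k)·t_k = k**2*(-2*k**3 + 4*k**2 + 3*k - 4).
s_(k+1) − s_k = -10*k**4 - 4*k**3 + 13*k**2 + 7*k + 1 = t_k.
s_(n+1) = -2*n**5 - 6*n**4 - n**3 + 9*n**2 + 7*n + 1 and s_(0) = 0, so S(n) = -2*n**5 - 6*n**4 - n**3 + 9*n**2 + 7*n + 1.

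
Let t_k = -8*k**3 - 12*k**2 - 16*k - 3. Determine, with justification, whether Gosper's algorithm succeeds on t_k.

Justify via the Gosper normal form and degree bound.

Yes. s_k = k*(-2*k**3 - 4*k + 3).

Step 1: r(k) = (8*k**3 + 36*k**2 + 64*k + 39)/(8*k**3 + 12*k**2 + 16*k + 3).
Factor: A=1; B=1; C=k**3 + 3*k**2/2 + 2*k + 3/8.
Set up (1)·f(k+1) − (1)·f(k) − (k**3 + 3*k**2/2 + 2*k + 3/8) = 0.
From deg A=0, deg B=0, deg C=3: d=4.
Match coefficients ⇒ f(k) = k*(2*k**3 + 4*k - 3)/8.
R(k) = B(k−1)·f(k)/C(k) = k*(2*k**3 + 4*k - 3)/(8*k**3 + 12*k**2 + 16*k + 3); s_k = R·t_k = k*(-2*k**3 - 4*k + 3).
Check: Δs_k = -8*k**3 - 12*k**2 - 16*k - 3. ✓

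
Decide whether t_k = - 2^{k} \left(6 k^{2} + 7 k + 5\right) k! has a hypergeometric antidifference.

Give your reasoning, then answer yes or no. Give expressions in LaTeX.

The ratio is 2*(6*k**3 + 25*k**2 + 37*k + 18)/(6*k**2 + 7*k + 5).
Take A(k)=2*k + 2, B(k)=1, C(k)=k**2 + 7*k/6 + 5/6.
Solve (2*k + 2)·f(k+1) − (1)·f(k) = k**2 + 7*k/6 + 5/6.
Degrees (1,0,2) ⇒ d ≤ 1.
Match coefficients ⇒ f(k) = (3*k - 1)/6.
Then R = B(k−1)f/C = (3*k - 1)/(6*k**2 + 7*k + 5), so s_k = R(k)·t_k = -2**k*(3*k - 1)*factorial(k).
Check: Δs_k = -2**k*(6*k**2 + 7*k + 5)*factorial(k). ✓

Yes. s_k = - 2^{k} \left(3 k - 1\right) k!.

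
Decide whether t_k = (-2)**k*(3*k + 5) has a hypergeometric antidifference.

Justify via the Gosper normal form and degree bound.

Yes. s_k = (-2)**k*(-k - 1).

Step 1: r(k) = 2*(-3*k - 8)/(3*k + 5).
So A=-2 and B=1, with C=k + 5/3.
Solve (-2)·f(k+1) − (1)·f(k) = k + 5/3.
From deg A=0, deg B=0, deg C=1: d=1.
Coefficient equations give f(k) = -(k + 1)/3.
Then R = B(k−1)f/C = -(k + 1)/(3*k + 5), so s_k = R(k)·t_k = (-2)**k*(-k - 1).
s_(k+1) − s_k = (-2)**k*(3*k + 5) = t_k.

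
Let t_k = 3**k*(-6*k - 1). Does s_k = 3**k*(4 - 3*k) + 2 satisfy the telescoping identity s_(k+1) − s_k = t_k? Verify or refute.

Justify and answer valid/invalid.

s_(k+1) = 3**(k + 1)*(1 - 3*k) + 2
s_(k+1) − s_k = 3**k*(-6*k - 1)
(s_(k+1) − s_k) − t_k = 0

Valid: the claim telescopes to t_k.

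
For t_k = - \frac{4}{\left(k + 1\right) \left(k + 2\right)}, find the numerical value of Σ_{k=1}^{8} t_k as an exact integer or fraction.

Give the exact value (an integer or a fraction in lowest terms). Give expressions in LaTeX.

Step 1: r(k) = (k + 1)/(k + 3).
Gosper form: A/B · C(k+1)/C(k) with A=k + 1, B=k + 3, C=1.
Set up (k + 1)·f(k+1) − (k + 2)·f(k) − (1) = 0.
d = 1 from the (1,1,0) case.
Solve for f: f(k) = k (degree 1 ≤ 1).
R(k) = B(k−1)·f(k)/C(k) = k*(k + 2); s_k = R·t_k = -4*k/(k + 1).
Δs = -4/(k**2 + 3*k + 2), as required.
Σ_(k=1)^(8) t_k = s_(9) − s_(1) = -18/5 − (-2) = -8/5.

Σ = -8/5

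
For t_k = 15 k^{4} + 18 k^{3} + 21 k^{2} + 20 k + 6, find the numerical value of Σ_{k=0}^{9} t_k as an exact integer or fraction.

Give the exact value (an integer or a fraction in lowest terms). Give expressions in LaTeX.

Σ = 273390

Compute t_(k+1)/t_k: get (15*k**4 + 78*k**3 + 165*k**2 + 176*k + 80)/(15*k**4 + 18*k**3 + 21*k**2 + 20*k + 6).
A = 1, B = 1, C = k**4 + 6*k**3/5 + 7*k**2/5 + 4*k/3 + 2/5.
Key eq: (1)·f(k+1) = (1)·f(k) + (k**4 + 6*k**3/5 + 7*k**2/5 + 4*k/3 + 2/5).
Bound: deg f ≤ 5.
Match coefficients ⇒ f(k) = k*(3*k**4 - 3*k**3 + 3*k**2 + 4*k - 1)/15.
Then R = B(k−1)f/C = k*(3*k**4 - 3*k**3 + 3*k**2 + 4*k - 1)/(15*k**4 + 18*k**3 + 21*k**2 + 20*k + 6), so s_k = R(k)·t_k = k*(3*k**4 - 3*k**3 + 3*k**2 + 4*k - 1).
Check: Δs_k = 15*k**4 + 18*k**3 + 21*k**2 + 20*k + 6. ✓
Telescoping: Σ = s_(10) − s_(0) = 273390 − (0) = 273390.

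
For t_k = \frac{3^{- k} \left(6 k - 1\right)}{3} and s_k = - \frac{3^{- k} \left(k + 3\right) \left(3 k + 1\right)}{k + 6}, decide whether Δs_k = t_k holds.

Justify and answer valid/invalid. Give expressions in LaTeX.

Invalid: residual \frac{3^{- k} \left(- 6 k^{2} - 44 k + 3\right)}{k^{2} + 13 k + 42} ≠ 0.

s_(k+1) = -(k + 4)*(3*k + 4)/(3*3**k*(k + 7))
s_(k+1) − s_k = (6*k**3 + 59*k**2 + 107*k - 33)/(3*3**k*(k**2 + 13*k + 42))
(s_(k+1) − s_k) − t_k = (-6*k**2 - 44*k + 3)/(3**k*(k**2 + 13*k + 42))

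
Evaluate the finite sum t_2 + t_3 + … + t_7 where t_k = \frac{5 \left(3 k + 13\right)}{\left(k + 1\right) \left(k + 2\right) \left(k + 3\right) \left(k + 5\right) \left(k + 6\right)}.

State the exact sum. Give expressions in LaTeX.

Σ = 181/3276

t_(k+1)/t_k = (k + 1)*(k + 5)*(3*k + 16)/((k + 4)*(k + 7)*(3*k + 13)).
A = k + 1, B = k + 7, C = k**2 + 25*k/3 + 52/3.
f must satisfy (k + 1)·f(k+1) − (k + 6)·f(k) = k**2 + 25*k/3 + 52/3.
From deg A=1, deg B=1, deg C=2: d=5.
Solve for f: f(k) = k*(k + 3)*(k + 4)*(k**2 + 8*k + 17)/30 (degree 5 ≤ 5).
Get s_k = R·t_k = k*(k**2 + 8*k + 17)/(2*(k**3 + 8*k**2 + 17*k + 10)) with R(k) = B(k−1)f(k)/C(k) = k*(k + 3)*(k + 6)*(k**2 + 8*k + 17)/(10*(3*k + 13)).
Check: Δs_k = 5*(3*k + 13)/(k**5 + 17*k**4 + 107*k**3 + 307*k**2 + 396*k + 180). ✓
Telescoping: Σ = s_(8) − s_(2) = 58/117 − (37/84) = 181/3276.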